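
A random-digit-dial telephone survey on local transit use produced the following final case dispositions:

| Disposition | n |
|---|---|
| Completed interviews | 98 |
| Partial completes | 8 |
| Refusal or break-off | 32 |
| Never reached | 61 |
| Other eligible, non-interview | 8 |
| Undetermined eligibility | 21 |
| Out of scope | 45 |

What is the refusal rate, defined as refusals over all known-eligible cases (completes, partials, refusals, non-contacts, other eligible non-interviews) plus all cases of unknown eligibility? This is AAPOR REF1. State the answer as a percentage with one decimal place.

Top: 32
Denominator: 98 + 8 + 32 + 61 + 8 + 21 = 228
REF1 = 32 / 228 = 0.1404

14.0%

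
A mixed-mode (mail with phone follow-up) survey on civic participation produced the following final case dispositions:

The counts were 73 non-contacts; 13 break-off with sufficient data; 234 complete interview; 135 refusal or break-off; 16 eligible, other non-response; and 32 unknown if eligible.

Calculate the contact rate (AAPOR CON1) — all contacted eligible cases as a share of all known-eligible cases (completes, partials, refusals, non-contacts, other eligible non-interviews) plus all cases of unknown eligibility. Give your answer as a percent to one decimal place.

79.1%

Num: 234 + 13 + 135 + 16 = 398
Denom: 234 + 13 + 135 + 73 + 16 + 32 = 503
CON1 = 398 / 503 = 0.7913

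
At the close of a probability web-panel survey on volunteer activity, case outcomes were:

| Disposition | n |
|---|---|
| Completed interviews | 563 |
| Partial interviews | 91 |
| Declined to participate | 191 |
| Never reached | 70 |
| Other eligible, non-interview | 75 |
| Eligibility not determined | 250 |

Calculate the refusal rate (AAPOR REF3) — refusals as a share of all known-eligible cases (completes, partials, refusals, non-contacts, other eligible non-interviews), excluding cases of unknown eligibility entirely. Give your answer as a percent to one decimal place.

Numerator → 191
Denominator → 563 + 91 + 191 + 70 + 75 = 990
REF3 = 191 / 990 = 0.1929

19.3%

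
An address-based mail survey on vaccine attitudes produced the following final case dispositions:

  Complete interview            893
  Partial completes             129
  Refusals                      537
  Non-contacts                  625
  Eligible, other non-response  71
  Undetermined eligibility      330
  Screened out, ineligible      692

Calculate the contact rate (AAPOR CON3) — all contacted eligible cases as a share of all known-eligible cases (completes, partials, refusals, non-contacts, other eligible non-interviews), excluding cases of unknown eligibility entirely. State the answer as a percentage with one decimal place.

72.3%

Numerator → 893 + 129 + 537 + 71 = 1630
Denom → 893 + 129 + 537 + 625 + 71 = 2255
CON3 = 1630 / 2255 = 0.7228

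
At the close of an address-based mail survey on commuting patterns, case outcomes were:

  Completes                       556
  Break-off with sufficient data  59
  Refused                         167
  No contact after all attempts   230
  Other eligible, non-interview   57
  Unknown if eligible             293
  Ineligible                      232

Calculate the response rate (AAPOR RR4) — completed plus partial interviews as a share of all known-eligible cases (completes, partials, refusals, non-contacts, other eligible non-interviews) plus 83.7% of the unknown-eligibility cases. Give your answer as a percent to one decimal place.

Num → 556 + 59 = 615
Known eligible → 556 + 59 + 167 + 230 + 57 = 1069
e × U → 0.8370 × 293 = 245.24
Denominator → 1069 + 245.24 = 1314.24
RR4 = 615 / 1314.24 = 0.4680

46.8%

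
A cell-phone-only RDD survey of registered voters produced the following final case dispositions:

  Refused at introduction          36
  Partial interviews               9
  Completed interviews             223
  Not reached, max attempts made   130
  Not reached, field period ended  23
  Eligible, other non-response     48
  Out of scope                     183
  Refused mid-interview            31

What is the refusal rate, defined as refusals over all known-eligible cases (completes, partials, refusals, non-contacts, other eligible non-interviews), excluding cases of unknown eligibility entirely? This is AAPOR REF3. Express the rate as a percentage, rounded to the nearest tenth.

Refusal or break-off = 36 + 31 = 67
Non-contacts = 23 + 130 = 153
Numerator = 67
Denom = 223 + 9 + 67 + 153 + 48 = 500
REF3 = 67 / 500 = 0.1340

13.4%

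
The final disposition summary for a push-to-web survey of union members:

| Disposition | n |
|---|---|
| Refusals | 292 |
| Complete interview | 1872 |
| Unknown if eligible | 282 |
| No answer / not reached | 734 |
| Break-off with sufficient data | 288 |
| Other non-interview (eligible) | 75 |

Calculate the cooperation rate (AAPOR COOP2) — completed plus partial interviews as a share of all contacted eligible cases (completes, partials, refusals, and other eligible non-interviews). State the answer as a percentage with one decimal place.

Num → 1872 + 288 = 2160
Denominator → 1872 + 288 + 292 + 75 = 2527
COOP2 = 2160 / 2527 = 0.8548

85.5%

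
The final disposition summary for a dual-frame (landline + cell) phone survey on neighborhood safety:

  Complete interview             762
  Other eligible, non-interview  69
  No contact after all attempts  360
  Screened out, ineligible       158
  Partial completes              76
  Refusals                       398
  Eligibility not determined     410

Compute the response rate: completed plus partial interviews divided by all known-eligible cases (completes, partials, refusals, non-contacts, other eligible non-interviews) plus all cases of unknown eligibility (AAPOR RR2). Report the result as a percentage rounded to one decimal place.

Num: 762 + 76 = 838
Denom: 762 + 76 + 398 + 360 + 69 + 410 = 2075
RR2 = 838 / 2075 = 0.4039

40.4%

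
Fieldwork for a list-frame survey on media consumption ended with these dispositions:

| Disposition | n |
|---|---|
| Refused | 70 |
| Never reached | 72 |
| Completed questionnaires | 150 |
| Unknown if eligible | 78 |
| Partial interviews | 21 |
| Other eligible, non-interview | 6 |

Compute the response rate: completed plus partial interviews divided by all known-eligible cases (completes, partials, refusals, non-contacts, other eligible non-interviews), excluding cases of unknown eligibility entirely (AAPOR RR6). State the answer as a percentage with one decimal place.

Numerator: 150 + 21 = 171
Base: 150 + 21 + 70 + 72 + 6 = 319
RR6 = 171 / 319 = 0.5361

53.6%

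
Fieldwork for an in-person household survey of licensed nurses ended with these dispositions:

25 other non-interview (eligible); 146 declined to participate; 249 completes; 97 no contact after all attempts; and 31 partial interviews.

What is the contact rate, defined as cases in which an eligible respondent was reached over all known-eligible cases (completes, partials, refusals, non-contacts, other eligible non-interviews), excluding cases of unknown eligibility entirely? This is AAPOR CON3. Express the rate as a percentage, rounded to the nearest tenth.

82.3%

Top → 249 + 31 + 146 + 25 = 451
Base → 249 + 31 + 146 + 97 + 25 = 548
CON3 = 451 / 548 = 0.8230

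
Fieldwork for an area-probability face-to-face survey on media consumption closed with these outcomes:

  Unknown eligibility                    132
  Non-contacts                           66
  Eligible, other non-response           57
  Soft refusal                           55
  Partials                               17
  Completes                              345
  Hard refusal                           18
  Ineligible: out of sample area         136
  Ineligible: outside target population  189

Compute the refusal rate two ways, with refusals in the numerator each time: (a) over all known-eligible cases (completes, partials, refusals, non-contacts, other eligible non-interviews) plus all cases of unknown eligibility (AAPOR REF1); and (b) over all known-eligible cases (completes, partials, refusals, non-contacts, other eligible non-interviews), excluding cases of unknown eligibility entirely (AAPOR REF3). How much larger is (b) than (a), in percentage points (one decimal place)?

Refusal or break-off = 18 + 55 = 73
Out of scope = 189 + 136 = 325
Num = 73
Base = 345 + 17 + 73 + 66 + 57 + 132 = 690
REF1 = 73 / 690 = 0.1058
Base = 345 + 17 + 73 + 66 + 57 = 558
REF3 = 73 / 558 = 0.1308
Difference = 13.08 − 10.58 = 2.50 percentage points

2.5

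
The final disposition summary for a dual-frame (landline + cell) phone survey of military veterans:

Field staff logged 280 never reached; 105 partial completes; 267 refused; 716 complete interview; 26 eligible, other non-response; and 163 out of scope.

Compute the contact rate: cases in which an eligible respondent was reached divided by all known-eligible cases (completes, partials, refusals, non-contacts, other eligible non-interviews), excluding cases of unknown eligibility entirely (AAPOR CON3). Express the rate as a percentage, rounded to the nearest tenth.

Num: 716 + 105 + 267 + 26 = 1114
Denominator: 716 + 105 + 267 + 280 + 26 = 1394
CON3 = 1114 / 1394 = 0.7991

79.9%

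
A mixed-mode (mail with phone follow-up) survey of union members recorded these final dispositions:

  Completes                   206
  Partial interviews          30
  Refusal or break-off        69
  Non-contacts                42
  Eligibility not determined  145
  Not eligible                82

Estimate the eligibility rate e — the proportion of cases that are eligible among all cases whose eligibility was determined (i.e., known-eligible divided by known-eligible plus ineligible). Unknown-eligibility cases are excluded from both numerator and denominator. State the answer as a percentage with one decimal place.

80.9%

Known eligible = 206 + 30 + 69 + 42 = 347
e = 347 / (347 + 82) = 347 / 429 = 0.8089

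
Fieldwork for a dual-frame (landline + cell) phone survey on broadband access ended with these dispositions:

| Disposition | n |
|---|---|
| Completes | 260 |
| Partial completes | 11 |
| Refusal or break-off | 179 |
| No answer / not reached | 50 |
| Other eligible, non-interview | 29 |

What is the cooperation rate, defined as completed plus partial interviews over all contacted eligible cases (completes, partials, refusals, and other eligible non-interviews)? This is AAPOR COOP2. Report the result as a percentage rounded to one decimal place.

56.6%

Numerator = 260 + 11 = 271
Denominator = 260 + 11 + 179 + 29 = 479
COOP2 = 271 / 479 = 0.5658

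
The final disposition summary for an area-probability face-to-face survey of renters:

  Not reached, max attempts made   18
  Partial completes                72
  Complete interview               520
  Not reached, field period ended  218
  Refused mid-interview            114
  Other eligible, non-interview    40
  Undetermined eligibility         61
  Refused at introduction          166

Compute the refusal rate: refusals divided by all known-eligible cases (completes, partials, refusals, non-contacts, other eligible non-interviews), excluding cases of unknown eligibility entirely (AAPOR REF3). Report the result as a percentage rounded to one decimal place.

Refusal or break-off = 166 + 114 = 280
No answer / not reached = 218 + 18 = 236
Top = 280
Denom = 520 + 72 + 280 + 236 + 40 = 1148
REF3 = 280 / 1148 = 0.2439

24.4%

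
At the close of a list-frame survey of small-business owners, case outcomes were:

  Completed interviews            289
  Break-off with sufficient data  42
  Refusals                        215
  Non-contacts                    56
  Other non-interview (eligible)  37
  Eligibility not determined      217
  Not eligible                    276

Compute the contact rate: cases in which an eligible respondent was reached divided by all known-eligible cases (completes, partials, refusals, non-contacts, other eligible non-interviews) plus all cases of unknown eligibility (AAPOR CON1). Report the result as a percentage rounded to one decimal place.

Top → 289 + 42 + 215 + 37 = 583
Base → 289 + 42 + 215 + 56 + 37 + 217 = 856
CON1 = 583 / 856 = 0.6811

68.1%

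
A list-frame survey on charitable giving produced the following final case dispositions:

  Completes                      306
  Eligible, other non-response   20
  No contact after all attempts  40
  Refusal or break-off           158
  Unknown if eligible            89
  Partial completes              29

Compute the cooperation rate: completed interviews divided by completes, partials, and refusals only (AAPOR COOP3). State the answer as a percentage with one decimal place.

Num → 306
Denominator → 306 + 29 + 158 = 493
COOP3 = 306 / 493 = 0.6207

62.1%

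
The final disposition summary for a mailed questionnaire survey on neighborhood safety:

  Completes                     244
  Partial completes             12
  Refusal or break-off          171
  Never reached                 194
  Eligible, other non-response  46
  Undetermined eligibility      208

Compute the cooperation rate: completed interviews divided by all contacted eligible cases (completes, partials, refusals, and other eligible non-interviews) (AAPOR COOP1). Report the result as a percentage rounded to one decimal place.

51.6%

Numerator = 244
Denom = 244 + 12 + 171 + 46 = 473
COOP1 = 244 / 473 = 0.5159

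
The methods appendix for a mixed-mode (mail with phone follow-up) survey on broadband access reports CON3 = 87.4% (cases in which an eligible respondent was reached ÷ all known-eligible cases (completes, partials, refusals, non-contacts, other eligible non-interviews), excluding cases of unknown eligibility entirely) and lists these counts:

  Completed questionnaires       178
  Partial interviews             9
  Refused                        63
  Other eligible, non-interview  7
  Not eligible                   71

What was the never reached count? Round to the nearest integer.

Numerator → 178 + 9 + 63 + 7 = 257
CON3 = 257 / D = 0.874
D = 257 / 0.874 = 294.1
Rest of base = 257
never reached = 294.1 − 257 ≈ 37

37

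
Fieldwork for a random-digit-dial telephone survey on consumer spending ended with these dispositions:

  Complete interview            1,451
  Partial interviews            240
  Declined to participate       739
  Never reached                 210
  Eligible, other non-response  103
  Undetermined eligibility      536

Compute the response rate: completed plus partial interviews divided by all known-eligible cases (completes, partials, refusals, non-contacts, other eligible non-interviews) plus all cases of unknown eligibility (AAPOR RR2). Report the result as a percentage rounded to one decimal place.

Num = 1451 + 240 = 1691
Denom = 1451 + 240 + 739 + 210 + 103 + 536 = 3279
RR2 = 1691 / 3279 = 0.5157

51.6%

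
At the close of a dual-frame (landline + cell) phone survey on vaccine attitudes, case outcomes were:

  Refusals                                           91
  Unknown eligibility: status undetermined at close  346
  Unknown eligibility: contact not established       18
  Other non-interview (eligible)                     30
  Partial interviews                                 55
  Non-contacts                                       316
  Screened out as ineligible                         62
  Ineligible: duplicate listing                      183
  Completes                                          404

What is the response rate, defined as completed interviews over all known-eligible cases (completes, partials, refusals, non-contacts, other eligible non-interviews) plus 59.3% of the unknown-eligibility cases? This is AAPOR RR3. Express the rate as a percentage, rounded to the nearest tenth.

36.3%

Eligibility not determined = 18 + 346 = 364
Out of scope = 62 + 183 = 245
Num → 404
Known eligible → 404 + 55 + 91 + 316 + 30 = 896
Estimated eligible among unknowns → 0.5930 × 364 = 215.85
Denom → 896 + 215.85 = 1111.85
RR3 = 404 / 1111.85 = 0.3634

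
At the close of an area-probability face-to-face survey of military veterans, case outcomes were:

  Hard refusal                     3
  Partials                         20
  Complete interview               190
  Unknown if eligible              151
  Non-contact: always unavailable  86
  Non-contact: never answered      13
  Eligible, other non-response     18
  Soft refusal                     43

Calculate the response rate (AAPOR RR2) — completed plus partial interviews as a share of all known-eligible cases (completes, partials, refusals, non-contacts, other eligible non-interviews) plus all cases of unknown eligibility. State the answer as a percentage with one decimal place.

40.1%

Refusal or break-off = 3 + 43 = 46
No contact after all attempts = 13 + 86 = 99
Num → 190 + 20 = 210
Denominator → 190 + 20 + 46 + 99 + 18 + 151 = 524
RR2 = 210 / 524 = 0.4008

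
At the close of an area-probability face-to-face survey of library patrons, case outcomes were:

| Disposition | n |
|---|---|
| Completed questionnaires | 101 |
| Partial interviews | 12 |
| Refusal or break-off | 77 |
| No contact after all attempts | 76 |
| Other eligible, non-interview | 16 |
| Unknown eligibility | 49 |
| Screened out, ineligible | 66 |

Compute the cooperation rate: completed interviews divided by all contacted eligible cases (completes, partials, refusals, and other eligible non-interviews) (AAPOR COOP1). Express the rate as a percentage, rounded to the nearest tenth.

49.0%

Numerator: 101
Base: 101 + 12 + 77 + 16 = 206
COOP1 = 101 / 206 = 0.4903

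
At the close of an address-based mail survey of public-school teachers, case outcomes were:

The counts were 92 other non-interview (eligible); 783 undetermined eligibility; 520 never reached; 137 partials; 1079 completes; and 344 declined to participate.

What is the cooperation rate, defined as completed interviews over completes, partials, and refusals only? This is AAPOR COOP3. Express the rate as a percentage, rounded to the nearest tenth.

Top → 1079
Denominator → 1079 + 137 + 344 = 1560
COOP3 = 1079 / 1560 = 0.6917

69.2%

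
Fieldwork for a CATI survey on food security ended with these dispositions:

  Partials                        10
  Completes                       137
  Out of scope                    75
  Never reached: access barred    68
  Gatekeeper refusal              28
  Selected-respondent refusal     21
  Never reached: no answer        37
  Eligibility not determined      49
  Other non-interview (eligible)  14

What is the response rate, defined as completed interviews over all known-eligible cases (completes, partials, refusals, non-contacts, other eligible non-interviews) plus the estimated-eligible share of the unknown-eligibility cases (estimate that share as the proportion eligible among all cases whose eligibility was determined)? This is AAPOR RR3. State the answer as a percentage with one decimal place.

Declined to participate = 28 + 21 = 49
Non-contacts = 37 + 68 = 105
Top → 137
Known eligible → 137 + 10 + 49 + 105 + 14 = 315
e = 315 / (315 + 75) = 315 / 390 = 0.8077
Estimated eligible among unknowns → 0.8077 × 49 = 39.58
Base → 315 + 39.58 = 354.58
RR3 = 137 / 354.58 = 0.3864

38.6%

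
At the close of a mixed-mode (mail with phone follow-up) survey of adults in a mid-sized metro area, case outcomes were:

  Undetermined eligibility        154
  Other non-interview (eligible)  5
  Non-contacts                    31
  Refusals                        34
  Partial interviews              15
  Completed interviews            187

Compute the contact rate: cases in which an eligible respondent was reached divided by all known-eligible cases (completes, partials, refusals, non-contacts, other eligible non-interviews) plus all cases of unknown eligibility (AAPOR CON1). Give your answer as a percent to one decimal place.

56.6%

Top: 187 + 15 + 34 + 5 = 241
Base: 187 + 15 + 34 + 31 + 5 + 154 = 426
CON1 = 241 / 426 = 0.5657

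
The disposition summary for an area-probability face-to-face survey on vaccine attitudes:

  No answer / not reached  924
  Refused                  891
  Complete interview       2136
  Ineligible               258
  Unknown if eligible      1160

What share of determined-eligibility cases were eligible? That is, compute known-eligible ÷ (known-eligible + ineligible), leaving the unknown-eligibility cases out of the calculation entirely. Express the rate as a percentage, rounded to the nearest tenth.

93.9%

Determined eligible = 2136 + 891 + 924 = 3951
e = 3951 / (3951 + 258) = 3951 / 4209 = 0.9387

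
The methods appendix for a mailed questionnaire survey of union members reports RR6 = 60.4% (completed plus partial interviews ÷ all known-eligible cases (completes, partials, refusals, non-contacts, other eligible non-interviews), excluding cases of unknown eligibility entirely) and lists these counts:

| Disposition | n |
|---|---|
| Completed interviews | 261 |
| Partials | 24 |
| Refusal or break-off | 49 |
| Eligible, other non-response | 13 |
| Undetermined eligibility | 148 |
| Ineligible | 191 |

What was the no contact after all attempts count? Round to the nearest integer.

125

Top = 261 + 24 = 285
RR6 = 285 / D = 0.604
D = 285 / 0.604 = 471.9
Remaining denominator categories sum to 347
no contact after all attempts = 471.9 − 347 ≈ 125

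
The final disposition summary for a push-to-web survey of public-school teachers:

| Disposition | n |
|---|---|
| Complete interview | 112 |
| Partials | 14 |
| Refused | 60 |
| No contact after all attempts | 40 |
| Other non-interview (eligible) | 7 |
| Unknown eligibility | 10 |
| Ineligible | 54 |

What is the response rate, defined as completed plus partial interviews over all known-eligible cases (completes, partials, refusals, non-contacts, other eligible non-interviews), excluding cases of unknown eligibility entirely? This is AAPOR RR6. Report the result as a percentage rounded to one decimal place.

Top = 112 + 14 = 126
Denominator = 112 + 14 + 60 + 40 + 7 = 233
RR6 = 126 / 233 = 0.5408

54.1%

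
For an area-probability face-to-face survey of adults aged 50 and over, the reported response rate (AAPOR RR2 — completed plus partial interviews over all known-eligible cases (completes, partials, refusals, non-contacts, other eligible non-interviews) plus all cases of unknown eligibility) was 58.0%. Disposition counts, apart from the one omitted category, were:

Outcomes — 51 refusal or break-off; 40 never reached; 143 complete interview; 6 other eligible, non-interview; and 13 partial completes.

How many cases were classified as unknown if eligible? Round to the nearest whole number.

Top: 143 + 13 = 156
RR2 = 156 / D = 0.580
D = 156 / 0.580 = 269.0
Rest of base = 253
unknown if eligible = 269.0 − 253 ≈ 16

16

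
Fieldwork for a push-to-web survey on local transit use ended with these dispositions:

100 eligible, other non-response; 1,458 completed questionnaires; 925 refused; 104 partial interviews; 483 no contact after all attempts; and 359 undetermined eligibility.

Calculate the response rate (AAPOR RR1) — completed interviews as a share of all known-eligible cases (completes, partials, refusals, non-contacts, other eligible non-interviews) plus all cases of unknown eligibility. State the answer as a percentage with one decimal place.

Top: 1458
Denominator: 1458 + 104 + 925 + 483 + 100 + 359 = 3429
RR1 = 1458 / 3429 = 0.4252

42.5%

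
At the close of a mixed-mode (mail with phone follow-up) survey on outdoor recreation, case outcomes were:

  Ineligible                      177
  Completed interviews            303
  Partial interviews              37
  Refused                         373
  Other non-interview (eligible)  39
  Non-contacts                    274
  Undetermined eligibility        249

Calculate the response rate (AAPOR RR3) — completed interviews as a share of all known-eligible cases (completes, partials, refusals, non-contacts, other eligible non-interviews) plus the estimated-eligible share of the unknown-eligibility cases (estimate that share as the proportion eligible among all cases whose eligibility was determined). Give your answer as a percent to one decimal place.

Num: 303
Determined eligible: 303 + 37 + 373 + 274 + 39 = 1026
e = 1026 / (1026 + 177) = 1026 / 1203 = 0.8529
e × U: 0.8529 × 249 = 212.37
Denominator: 1026 + 212.37 = 1238.37
RR3 = 303 / 1238.37 = 0.2447

24.5%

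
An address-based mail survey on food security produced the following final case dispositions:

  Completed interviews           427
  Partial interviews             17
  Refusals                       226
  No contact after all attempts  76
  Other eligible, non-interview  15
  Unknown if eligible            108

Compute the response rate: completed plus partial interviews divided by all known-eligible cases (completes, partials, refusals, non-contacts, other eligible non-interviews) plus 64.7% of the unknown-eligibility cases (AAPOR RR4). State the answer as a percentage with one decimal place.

53.4%

Numerator: 427 + 17 = 444
Determined eligible: 427 + 17 + 226 + 76 + 15 = 761
Estimated eligible among unknowns: 0.6470 × 108 = 69.88
Denominator: 761 + 69.88 = 830.88
RR4 = 444 / 830.88 = 0.5344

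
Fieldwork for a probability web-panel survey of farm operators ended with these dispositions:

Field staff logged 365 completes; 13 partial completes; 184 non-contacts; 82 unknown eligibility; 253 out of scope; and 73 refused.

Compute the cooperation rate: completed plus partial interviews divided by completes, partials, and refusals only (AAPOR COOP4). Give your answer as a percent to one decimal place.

83.8%

Numerator: 365 + 13 = 378
Denominator: 365 + 13 + 73 = 451
COOP4 = 378 / 451 = 0.8381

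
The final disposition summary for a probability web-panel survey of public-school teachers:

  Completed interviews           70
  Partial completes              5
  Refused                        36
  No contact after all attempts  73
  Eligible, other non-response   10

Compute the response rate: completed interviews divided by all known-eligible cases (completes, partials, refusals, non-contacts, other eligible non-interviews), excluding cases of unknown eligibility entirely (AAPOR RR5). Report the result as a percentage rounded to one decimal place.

36.1%

Numerator = 70
Denom = 70 + 5 + 36 + 73 + 10 = 194
RR5 = 70 / 194 = 0.3608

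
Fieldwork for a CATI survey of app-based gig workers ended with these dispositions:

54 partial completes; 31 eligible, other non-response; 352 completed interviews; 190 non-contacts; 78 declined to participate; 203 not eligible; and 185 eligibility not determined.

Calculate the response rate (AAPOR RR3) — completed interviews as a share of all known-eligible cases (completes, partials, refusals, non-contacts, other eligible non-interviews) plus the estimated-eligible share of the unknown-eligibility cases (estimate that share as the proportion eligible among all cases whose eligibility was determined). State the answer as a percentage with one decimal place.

41.5%

Top = 352
Eligible (known) = 352 + 54 + 78 + 190 + 31 = 705
e = 705 / (705 + 203) = 705 / 908 = 0.7764
e × U = 0.7764 × 185 = 143.63
Denom = 705 + 143.63 = 848.63
RR3 = 352 / 848.63 = 0.4148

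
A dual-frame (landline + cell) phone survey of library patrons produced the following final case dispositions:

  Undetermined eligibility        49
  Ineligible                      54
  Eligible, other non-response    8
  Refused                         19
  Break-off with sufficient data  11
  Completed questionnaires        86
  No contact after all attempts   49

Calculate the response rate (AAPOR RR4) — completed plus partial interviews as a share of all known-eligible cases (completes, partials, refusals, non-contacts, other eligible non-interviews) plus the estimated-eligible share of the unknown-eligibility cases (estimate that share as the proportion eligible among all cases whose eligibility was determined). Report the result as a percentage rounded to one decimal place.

46.1%

Num: 86 + 11 = 97
Eligible (known): 86 + 11 + 19 + 49 + 8 = 173
e = 173 / (173 + 54) = 173 / 227 = 0.7621
e × U: 0.7621 × 49 = 37.34
Base: 173 + 37.34 = 210.34
RR4 = 97 / 210.34 = 0.4612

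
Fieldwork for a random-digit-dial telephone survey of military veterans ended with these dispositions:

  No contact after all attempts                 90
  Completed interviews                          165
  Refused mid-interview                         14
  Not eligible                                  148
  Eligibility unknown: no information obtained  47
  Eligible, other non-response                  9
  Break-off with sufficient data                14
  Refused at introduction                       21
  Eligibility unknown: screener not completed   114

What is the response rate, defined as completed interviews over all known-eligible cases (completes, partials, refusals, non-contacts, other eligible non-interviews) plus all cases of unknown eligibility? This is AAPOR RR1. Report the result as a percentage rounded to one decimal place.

Refusal or break-off = 21 + 14 = 35
Unknown eligibility = 114 + 47 = 161
Num → 165
Base → 165 + 14 + 35 + 90 + 9 + 161 = 474
RR1 = 165 / 474 = 0.3481

34.8%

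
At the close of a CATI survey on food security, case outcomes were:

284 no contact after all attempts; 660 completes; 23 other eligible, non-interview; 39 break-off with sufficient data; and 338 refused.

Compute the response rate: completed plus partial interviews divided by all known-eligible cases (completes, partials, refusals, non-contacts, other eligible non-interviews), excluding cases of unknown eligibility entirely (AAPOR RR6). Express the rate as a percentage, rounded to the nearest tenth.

52.0%

Num = 660 + 39 = 699
Denominator = 660 + 39 + 338 + 284 + 23 = 1344
RR6 = 699 / 1344 = 0.5201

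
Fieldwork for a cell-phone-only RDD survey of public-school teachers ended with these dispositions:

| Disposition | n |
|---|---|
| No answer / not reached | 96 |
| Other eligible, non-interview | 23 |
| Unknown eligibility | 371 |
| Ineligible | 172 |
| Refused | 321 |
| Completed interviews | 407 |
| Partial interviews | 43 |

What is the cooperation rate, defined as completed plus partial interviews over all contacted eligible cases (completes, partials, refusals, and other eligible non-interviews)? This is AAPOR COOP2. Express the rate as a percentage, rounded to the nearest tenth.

Num → 407 + 43 = 450
Denom → 407 + 43 + 321 + 23 = 794
COOP2 = 450 / 794 = 0.5668

56.7%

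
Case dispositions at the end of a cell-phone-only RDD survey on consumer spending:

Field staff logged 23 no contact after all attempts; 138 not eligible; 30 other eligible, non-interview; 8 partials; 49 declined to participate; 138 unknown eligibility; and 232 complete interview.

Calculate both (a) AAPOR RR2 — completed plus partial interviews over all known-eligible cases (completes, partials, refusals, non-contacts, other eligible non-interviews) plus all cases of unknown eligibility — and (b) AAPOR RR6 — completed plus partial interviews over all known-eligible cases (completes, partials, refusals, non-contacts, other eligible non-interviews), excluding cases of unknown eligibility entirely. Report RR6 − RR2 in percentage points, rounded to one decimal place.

Numerator → 232 + 8 = 240
Denominator → 232 + 8 + 49 + 23 + 30 + 138 = 480
RR2 = 240 / 480 = 0.5000
Denominator → 232 + 8 + 49 + 23 + 30 = 342
RR6 = 240 / 342 = 0.7018
Difference = 70.18 − 50.00 = 20.18 percentage points

20.2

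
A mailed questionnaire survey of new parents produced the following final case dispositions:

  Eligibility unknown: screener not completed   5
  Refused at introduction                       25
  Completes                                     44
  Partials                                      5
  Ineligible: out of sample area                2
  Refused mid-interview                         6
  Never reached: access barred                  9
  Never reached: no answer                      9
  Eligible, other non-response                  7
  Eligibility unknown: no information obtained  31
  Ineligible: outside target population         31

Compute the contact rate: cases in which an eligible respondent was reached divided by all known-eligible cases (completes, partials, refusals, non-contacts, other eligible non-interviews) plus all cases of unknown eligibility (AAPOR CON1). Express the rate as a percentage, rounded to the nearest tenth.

61.7%

Declined to participate = 25 + 6 = 31
No answer / not reached = 9 + 9 = 18
Unknown if eligible = 5 + 31 = 36
Ineligible = 31 + 2 = 33
Top = 44 + 5 + 31 + 7 = 87
Denom = 44 + 5 + 31 + 18 + 7 + 36 = 141
CON1 = 87 / 141 = 0.6170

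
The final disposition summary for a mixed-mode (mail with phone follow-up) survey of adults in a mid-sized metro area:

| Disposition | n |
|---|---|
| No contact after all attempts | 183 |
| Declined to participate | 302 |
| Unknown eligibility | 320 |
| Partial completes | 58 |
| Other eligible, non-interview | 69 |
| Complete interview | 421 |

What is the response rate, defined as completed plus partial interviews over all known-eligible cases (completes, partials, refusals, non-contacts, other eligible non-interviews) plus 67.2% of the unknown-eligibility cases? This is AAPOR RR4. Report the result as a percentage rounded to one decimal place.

Top = 421 + 58 = 479
Eligible (known) = 421 + 58 + 302 + 183 + 69 = 1033
Estimated eligible among unknowns = 0.6720 × 320 = 215.04
Denom = 1033 + 215.04 = 1248.04
RR4 = 479 / 1248.04 = 0.3838

38.4%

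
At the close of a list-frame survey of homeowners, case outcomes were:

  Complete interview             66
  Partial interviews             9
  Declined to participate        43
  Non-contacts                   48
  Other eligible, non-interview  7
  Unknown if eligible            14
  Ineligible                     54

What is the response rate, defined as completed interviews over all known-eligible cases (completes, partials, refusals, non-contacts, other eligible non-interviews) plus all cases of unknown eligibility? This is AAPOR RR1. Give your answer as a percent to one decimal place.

35.3%

Numerator: 66
Base: 66 + 9 + 43 + 48 + 7 + 14 = 187
RR1 = 66 / 187 = 0.3529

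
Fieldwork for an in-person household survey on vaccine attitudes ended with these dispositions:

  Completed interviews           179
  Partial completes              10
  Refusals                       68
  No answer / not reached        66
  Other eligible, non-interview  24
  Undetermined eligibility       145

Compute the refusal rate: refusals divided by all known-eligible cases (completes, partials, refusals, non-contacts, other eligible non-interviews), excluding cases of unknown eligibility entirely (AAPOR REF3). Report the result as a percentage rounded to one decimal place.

Numerator: 68
Denominator: 179 + 10 + 68 + 66 + 24 = 347
REF3 = 68 / 347 = 0.1960

19.6%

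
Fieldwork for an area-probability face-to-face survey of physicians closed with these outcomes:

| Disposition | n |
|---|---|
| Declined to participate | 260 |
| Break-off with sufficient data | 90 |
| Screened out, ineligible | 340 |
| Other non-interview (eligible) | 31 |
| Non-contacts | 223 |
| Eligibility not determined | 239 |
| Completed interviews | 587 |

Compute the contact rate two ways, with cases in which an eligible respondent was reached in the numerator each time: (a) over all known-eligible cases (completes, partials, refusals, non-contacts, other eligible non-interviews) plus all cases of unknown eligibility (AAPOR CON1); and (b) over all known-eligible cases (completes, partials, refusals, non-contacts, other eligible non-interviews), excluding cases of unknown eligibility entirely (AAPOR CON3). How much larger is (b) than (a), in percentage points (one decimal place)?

Top: 587 + 90 + 260 + 31 = 968
Denominator: 587 + 90 + 260 + 223 + 31 + 239 = 1430
CON1 = 968 / 1430 = 0.6769
Denominator: 587 + 90 + 260 + 223 + 31 = 1191
CON3 = 968 / 1191 = 0.8128
Difference = 81.28 − 67.69 = 13.59 percentage points

13.6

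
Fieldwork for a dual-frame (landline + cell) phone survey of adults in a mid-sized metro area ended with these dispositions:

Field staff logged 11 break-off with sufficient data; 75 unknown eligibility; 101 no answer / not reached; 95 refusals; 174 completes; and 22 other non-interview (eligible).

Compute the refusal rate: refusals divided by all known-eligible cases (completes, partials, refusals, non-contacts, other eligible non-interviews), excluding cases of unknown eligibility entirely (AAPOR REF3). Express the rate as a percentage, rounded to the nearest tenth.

Num = 95
Base = 174 + 11 + 95 + 101 + 22 = 403
REF3 = 95 / 403 = 0.2357

23.6%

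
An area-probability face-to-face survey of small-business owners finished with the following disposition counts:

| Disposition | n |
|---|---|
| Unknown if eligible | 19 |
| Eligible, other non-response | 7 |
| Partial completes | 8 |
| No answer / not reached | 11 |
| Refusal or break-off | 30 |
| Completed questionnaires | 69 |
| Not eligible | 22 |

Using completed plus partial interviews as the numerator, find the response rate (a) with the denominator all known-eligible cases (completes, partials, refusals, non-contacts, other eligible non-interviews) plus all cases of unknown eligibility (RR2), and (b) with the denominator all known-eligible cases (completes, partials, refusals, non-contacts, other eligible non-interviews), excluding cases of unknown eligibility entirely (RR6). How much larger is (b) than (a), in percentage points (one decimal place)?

Top = 69 + 8 = 77
Denominator = 69 + 8 + 30 + 11 + 7 + 19 = 144
RR2 = 77 / 144 = 0.5347
Denominator = 69 + 8 + 30 + 11 + 7 = 125
RR6 = 77 / 125 = 0.6160
Difference = 61.60 − 53.47 = 8.13 percentage points

8.1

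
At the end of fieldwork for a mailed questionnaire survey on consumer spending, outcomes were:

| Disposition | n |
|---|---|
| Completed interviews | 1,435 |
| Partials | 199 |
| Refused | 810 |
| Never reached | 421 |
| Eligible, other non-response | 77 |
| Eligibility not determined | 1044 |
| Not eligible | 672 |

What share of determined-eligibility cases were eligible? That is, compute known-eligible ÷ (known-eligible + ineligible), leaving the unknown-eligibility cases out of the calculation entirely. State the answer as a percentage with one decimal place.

Known eligible = 1435 + 199 + 810 + 421 + 77 = 2942
e = 2942 / (2942 + 672) = 2942 / 3614 = 0.8141

81.4%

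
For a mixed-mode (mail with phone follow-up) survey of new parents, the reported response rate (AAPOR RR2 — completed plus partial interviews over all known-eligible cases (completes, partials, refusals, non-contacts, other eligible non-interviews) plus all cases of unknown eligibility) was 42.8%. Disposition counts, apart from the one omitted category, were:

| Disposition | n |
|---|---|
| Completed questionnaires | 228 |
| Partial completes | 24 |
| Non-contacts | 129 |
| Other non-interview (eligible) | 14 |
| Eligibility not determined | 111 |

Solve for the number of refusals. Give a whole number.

Numerator → 228 + 24 = 252
RR2 = 252 / D = 0.428
D = 252 / 0.428 = 588.8
Other denominator terms total 506
refusals = 588.8 − 506 ≈ 83

83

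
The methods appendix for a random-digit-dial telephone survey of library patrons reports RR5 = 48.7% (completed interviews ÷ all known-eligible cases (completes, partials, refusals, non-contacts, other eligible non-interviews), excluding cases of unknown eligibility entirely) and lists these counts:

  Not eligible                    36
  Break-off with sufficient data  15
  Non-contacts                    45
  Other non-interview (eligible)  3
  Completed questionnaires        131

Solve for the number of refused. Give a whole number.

75

RR5 = 131 / D = 0.487
D = 131 / 0.487 = 269.0
Remaining denominator categories sum to 194
refused = 269.0 − 194 ≈ 75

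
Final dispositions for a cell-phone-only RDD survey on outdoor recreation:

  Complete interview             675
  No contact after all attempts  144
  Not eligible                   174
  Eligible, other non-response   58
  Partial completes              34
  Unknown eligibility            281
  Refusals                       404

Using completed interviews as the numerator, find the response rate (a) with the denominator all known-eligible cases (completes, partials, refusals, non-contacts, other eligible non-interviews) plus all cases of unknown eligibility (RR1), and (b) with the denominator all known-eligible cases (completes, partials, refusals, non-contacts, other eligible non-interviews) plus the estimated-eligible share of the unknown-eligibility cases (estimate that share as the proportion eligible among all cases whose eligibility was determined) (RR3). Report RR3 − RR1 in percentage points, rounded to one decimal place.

Numerator = 675
Base = 675 + 34 + 404 + 144 + 58 + 281 = 1596
RR1 = 675 / 1596 = 0.4229
Eligible (known) = 675 + 34 + 404 + 144 + 58 = 1315
e = 1315 / (1315 + 174) = 1315 / 1489 = 0.8831
Eligible share of unknowns = 0.8831 × 281 = 248.15
Base = 1315 + 248.15 = 1563.15
RR3 = 675 / 1563.15 = 0.4318
Difference = 43.18 − 42.29 = 0.89 percentage points

0.9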